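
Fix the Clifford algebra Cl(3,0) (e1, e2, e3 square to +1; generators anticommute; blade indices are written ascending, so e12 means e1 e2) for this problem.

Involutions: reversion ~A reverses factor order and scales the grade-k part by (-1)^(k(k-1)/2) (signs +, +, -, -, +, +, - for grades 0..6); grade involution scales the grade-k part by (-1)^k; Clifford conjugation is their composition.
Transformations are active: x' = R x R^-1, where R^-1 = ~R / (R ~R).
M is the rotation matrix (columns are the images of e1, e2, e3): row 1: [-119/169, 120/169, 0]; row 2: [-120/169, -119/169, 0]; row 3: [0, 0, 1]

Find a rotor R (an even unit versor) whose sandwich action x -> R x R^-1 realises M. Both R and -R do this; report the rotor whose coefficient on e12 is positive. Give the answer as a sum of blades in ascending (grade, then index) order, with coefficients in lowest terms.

Method: write R = a + b12*e12 + b13*e13 + b23*e23 with a^2 + b12^2 + b13^2 + b23^2 = 1 (so R^-1 = ~R). Expanding the columns R e_j ~R gives tr M = 4a^2 - 1 and, from the antisymmetric part, M21 - M12 = -4a*b12, M13 - M31 = 4a*b13, M32 - M23 = -4a*b23.
Here tr M = -69/169, so a^2 = (1 + tr M)/4 = 25/169 and a = ±5/13. Taking a = 5/13: M21 - M12 = -240/169, M13 - M31 = 0, M32 - M23 = 0, giving b12 = 12/13, b13 = 0, b23 = 0, i.e. R = 5/13 + 12/13*e12.
Its e12 coefficient is already positive.
Answer: 5/13 + 12/13*e12. Note: both R and -R realise this M (trace -69/169); the covering map identifies them, and the e12-coefficient sign is the tie-breaker.


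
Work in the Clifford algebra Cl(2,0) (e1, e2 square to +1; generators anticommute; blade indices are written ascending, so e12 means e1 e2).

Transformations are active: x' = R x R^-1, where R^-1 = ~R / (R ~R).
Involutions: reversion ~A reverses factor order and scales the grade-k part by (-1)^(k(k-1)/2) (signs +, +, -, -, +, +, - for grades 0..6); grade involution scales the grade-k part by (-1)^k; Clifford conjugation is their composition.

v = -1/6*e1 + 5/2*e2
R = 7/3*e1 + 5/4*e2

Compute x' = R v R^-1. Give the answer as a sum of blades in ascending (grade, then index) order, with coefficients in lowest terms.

~R = 7/3*e1 + 5/4*e2, and R ~R = 1009/144, so R^-1 = ~R / (1009/144).
R v = 197/72 + 145/24*e12
Answer: 12041/6054*e1 - 3075/2018*e2


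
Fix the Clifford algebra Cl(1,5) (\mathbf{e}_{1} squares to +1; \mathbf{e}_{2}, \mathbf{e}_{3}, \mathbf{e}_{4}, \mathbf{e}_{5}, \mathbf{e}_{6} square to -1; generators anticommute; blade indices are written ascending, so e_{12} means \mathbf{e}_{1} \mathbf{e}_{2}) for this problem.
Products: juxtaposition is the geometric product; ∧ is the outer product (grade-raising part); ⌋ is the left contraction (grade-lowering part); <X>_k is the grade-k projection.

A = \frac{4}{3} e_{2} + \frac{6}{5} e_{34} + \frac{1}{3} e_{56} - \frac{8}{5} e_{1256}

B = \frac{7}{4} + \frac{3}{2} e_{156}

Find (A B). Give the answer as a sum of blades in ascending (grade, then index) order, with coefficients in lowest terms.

step 1: -\frac{1}{2} e_{1} - \frac{1}{15} e_{2} + \frac{21}{10} e_{34} + \frac{7}{12} e_{56} - \frac{24}{5} e_{1256} + \frac{9}{5} e_{13456}
Answer: -\frac{1}{2} e_{1} - \frac{1}{15} e_{2} + \frac{21}{10} e_{34} + \frac{7}{12} e_{56} - \frac{24}{5} e_{1256} + \frac{9}{5} e_{13456}


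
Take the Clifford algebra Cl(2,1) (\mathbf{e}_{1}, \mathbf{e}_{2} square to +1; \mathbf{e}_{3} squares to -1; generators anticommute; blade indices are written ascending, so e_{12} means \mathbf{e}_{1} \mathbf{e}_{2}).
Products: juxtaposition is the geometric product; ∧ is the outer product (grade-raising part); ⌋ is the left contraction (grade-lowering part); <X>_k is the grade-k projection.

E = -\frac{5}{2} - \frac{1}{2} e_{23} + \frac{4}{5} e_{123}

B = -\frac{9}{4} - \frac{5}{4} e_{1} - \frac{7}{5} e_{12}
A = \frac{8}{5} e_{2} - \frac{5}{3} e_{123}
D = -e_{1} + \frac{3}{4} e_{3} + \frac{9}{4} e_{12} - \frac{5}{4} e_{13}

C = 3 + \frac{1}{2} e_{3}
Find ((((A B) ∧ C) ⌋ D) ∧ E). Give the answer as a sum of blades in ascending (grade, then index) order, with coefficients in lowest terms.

step 1: \frac{56}{25} e_{1} - \frac{18}{5} e_{2} - \frac{7}{3} e_{3} + 2 e_{12} + \frac{25}{12} e_{23} + \frac{15}{4} e_{123}
step 2: \frac{168}{25} e_{1} - \frac{54}{5} e_{2} - 7 e_{3} + 6 e_{12} + \frac{28}{25} e_{13} + \frac{89}{20} e_{23} + \frac{49}{4} e_{123}
step 3: -\frac{1637}{100} + \frac{661}{20} e_{1} + \frac{378}{25} e_{2} - \frac{42}{5} e_{3}
step 4: \frac{1637}{40} - \frac{661}{8} e_{1} - \frac{189}{5} e_{2} + 21 e_{3} + \frac{1637}{200} e_{23} - \frac{29621}{1000} e_{123}
Answer: \frac{1637}{40} - \frac{661}{8} e_{1} - \frac{189}{5} e_{2} + 21 e_{3} + \frac{1637}{200} e_{23} - \frac{29621}{1000} e_{123}


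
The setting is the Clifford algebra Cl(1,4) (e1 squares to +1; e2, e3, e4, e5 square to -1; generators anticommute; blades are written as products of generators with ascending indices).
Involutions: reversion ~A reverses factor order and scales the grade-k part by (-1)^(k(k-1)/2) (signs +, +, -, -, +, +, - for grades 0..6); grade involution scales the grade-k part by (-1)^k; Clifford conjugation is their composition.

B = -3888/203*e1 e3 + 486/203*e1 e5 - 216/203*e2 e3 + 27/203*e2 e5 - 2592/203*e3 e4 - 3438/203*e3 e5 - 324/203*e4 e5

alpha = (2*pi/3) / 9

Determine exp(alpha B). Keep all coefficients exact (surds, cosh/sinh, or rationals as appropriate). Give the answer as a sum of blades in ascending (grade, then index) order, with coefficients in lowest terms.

B^2 term by term: the squares give (-3888/203)^2*(e1 e3)^2 + (486/203)^2*(e1 e5)^2 + (-216/203)^2*(e2 e3)^2 + (27/203)^2*(e2 e5)^2 + (-2592/203)^2*(e3 e4)^2 + (-3438/203)^2*(e3 e5)^2 + (-324/203)^2*(e4 e5)^2 = 15116544/41209*(+1) + 236196/41209*(+1) + 46656/41209*(-1) + 729/41209*(-1) + 6718464/41209*(-1) + 11819844/41209*(-1) + 104976/41209*(-1) = -81 (each basis 2-blade squares to minus the product of its generators' squares); cross terms between blades sharing an index anticommute and cancel; the commuting (index-disjoint) pairs give grade-4 terms 2*c*c'*(blade product), which cancel blade by blade — e1 e2 e3 e5: 209952/41209 - 209952/41209 = 0; e1 e3 e4 e5: 2519424/41209 - 2519424/41209 = 0; e2 e3 e4 e5: 139968/41209 - 139968/41209 = 0 — confirming B is simple. So B^2 = -81.
B^2 = -81 — since the square is negative, the closed form is circular: l = 9, alpha*l = 2*pi/3, so exp(alpha B) = cos(2*pi/3) + (sin(2*pi/3)/9)*B = -1/2 + (sqrt(3)/18)*B.
Answer: -1/2 - 216*sqrt(3)/203*e1 e3 + 27*sqrt(3)/203*e1 e5 - 12*sqrt(3)/203*e2 e3 + 3*sqrt(3)/406*e2 e5 - 144*sqrt(3)/203*e3 e4 - 191*sqrt(3)/203*e3 e5 - 18*sqrt(3)/203*e4 e5


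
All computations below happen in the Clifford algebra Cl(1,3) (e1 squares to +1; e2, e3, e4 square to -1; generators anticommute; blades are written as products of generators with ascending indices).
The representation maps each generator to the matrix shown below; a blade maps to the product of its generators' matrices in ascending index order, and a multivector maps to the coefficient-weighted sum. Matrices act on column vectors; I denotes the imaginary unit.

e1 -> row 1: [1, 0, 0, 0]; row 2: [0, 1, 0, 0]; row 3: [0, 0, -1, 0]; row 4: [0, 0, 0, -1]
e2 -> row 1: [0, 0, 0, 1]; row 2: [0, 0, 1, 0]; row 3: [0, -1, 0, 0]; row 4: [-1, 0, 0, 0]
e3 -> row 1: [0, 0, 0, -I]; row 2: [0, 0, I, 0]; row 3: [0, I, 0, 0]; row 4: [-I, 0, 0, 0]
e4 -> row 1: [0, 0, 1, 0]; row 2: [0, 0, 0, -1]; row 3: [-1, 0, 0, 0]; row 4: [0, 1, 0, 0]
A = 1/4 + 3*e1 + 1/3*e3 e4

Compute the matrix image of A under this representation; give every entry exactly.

Bivector images (products of the table entries): rho(e3 e4) = rho(e3)rho(e4) = row 1: [0, -I, 0, 0]; row 2: [-I, 0, 0, 0]; row 3: [0, 0, 0, -I]; row 4: [0, 0, -I, 0].
M = (1/4)*1 + (3)*rho(e1) + (1/3)*rho(e3 e4), summed entrywise (1 is the identity matrix):
Answer: row 1: [13/4, -I/3, 0, 0]; row 2: [-I/3, 13/4, 0, 0]; row 3: [0, 0, -11/4, -I/3]; row 4: [0, 0, -I/3, -11/4]


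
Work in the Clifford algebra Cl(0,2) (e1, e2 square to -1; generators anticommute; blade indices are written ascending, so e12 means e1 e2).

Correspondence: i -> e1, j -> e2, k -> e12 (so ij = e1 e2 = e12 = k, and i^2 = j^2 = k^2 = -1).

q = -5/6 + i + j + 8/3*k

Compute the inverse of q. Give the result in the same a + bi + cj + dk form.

In blades: q = -5/6 + e1 + e2 + 8/3*e12.
With qbar = -5/6 - e1 - e2 - 8/3*e12 (scalar fixed, mapped units negated), q qbar = 353/36 (the sum of squared coefficients), so q^-1 = qbar / (353/36) = -30/353 - 36/353*e1 - 36/353*e2 - 96/353*e12; translating back:
Answer: -30/353 - 36/353*i - 36/353*j - 96/353*k


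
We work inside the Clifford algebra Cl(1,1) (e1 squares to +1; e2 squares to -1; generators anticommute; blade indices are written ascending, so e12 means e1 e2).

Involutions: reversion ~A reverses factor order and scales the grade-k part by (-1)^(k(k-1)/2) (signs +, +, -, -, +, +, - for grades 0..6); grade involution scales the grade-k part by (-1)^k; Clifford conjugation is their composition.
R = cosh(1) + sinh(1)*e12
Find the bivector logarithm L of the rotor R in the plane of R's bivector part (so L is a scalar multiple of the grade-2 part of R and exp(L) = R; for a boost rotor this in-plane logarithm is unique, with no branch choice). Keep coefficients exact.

The scalar part of R is cosh(1), which fixes the rapidity magnitude through cosh (cosh is even, so it cannot fix the sign — the bivector part carries that); dividing the bivector part by sinh of the rapidity gives the plane, and L = rapidity * plane, where the joint sign ambiguity of (rapidity, plane) cancels in the product.
Concretely: cosh(rapidity) = cosh(1) gives rapidity = ±1, and since rapidity/sinh(rapidity) is even the sign is immaterial: L = (rapidity/sinh(rapidity)) * <R>_2 = (1/sinh(1)) * <R>_2.
Answer: e12


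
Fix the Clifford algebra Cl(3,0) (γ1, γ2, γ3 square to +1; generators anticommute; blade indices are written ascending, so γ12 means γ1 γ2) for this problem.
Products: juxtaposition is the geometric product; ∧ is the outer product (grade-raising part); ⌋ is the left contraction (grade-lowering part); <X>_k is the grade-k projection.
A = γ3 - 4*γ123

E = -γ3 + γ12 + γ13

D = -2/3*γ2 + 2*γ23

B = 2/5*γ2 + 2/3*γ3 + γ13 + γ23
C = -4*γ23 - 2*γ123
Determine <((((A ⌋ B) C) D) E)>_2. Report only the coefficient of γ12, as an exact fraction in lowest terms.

step 1: 2/3 - γ1 - γ2
step 2: 4*γ3 - 2*γ13 - 2/3*γ23 + 8/3*γ123
step 3: 4/3 - 16/3*γ1 - 8*γ2 - 4/9*γ3 + 4*γ12 + 16/9*γ13 + 8/3*γ23 - 4/3*γ123
step 4: -16/3 + 20/3*γ1 - 28/3*γ2 - 16/3*γ3 + 16/3*γ12 + 4*γ13 + 52/9*γ23 + 32/9*γ123
step 5: 16/3*γ12 + 4*γ13 + 52/9*γ23
Answer: 16/3


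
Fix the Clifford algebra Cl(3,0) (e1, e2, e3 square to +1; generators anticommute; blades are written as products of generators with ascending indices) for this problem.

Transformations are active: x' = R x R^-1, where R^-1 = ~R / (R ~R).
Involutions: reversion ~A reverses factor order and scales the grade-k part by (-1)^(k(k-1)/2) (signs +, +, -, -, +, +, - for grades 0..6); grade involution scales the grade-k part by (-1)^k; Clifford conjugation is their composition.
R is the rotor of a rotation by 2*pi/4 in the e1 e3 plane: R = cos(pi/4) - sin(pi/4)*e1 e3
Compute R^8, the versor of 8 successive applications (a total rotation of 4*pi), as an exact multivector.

The rotor phase is half the rotation angle and phases add under composition, so 8 steps in the e1 e3 plane accumulate phase 8*(pi/4) = 2*pi: R^8 = cos(2*pi) - sin(2*pi)*e1 e3.
cos(2*pi) = 1 and sin(2*pi) = 0, so R^8 = 1. The total rotation 4*pi is 2 full turns, so every vector returns to itself, yet the rotor is +1, back on the identity sheet (an even number of 2*pi turns).
Answer: 1


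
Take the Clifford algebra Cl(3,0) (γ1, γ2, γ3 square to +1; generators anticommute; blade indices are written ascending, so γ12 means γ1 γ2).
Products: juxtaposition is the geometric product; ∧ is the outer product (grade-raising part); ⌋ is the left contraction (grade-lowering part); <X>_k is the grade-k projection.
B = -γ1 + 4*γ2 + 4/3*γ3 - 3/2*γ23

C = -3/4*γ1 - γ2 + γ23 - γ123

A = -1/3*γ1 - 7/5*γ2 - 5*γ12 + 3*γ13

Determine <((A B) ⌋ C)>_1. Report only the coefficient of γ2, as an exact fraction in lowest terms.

step 1: -79/15 - 16*γ1 - 5*γ2 + 51/10*γ3 + 53/30*γ12 + 127/18*γ13 - 28/15*γ23 - 109/6*γ123
step 2: 7/10 + 25/12*γ1 - 62/9*γ2 - 97/30*γ3 - 51/10*γ12 - 5*γ13 + 161/15*γ23 + 79/15*γ123
step 3: 25/12*γ1 - 62/9*γ2 - 97/30*γ3
Answer: -62/9


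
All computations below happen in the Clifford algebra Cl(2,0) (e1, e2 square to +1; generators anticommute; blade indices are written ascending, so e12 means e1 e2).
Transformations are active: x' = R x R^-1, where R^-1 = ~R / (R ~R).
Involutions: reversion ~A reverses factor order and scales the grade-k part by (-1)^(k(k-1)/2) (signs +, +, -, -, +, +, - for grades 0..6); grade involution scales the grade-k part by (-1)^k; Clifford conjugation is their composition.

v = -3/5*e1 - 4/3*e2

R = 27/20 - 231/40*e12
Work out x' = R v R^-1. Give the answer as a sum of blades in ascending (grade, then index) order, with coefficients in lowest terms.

~R = 27/20 + 231/40*e12, and R ~R = 56277/1600, so R^-1 = ~R / (56277/1600).
R v = 689/100*e1 - 1053/200*e2
Answer: 543/481*e1 + 6704/7215*e2


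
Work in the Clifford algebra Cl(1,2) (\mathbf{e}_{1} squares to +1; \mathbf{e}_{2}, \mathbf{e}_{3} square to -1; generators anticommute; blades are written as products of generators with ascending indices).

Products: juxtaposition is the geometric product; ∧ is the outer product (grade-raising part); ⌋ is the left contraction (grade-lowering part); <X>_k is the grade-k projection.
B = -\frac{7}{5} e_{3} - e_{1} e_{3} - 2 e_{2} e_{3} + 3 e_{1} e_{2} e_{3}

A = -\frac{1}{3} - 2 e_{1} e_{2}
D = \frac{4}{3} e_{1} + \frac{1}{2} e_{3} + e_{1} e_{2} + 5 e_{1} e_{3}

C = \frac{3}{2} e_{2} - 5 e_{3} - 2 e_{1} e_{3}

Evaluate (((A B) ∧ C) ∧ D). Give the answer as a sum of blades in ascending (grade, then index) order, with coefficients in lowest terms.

step 1: -\frac{83}{15} e_{3} - \frac{11}{3} e_{1} e_{3} - \frac{4}{3} e_{2} e_{3} + \frac{9}{5} e_{1} e_{2} e_{3}
step 2: \frac{83}{10} e_{2} e_{3} + \frac{11}{2} e_{1} e_{2} e_{3}
step 3: \frac{166}{15} e_{1} e_{2} e_{3}
Answer: \frac{166}{15} e_{1} e_{2} e_{3}


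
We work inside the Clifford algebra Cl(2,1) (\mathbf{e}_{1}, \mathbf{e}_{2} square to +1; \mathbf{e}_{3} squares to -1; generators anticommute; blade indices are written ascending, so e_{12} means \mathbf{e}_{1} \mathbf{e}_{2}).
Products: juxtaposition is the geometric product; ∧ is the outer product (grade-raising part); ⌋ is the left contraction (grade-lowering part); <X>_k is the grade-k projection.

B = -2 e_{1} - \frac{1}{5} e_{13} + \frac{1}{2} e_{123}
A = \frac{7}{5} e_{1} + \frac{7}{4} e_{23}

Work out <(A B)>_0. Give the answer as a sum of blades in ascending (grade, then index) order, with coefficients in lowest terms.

step 1: -\frac{14}{5} + \frac{7}{8} e_{1} - \frac{7}{25} e_{3} + \frac{7}{20} e_{12} + \frac{7}{10} e_{23} - \frac{7}{2} e_{123}
step 2: -\frac{14}{5}
Answer: -\frac{14}{5}


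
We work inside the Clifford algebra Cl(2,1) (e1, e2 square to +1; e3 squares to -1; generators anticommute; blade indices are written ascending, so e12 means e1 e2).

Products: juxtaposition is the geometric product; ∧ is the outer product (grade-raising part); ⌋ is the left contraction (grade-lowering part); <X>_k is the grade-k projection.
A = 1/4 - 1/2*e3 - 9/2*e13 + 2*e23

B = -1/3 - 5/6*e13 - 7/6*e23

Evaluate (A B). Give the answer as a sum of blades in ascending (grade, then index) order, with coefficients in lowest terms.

step 1: 4/3 + 5/12*e1 + 7/12*e2 + 1/6*e3 + 83/12*e12 + 31/24*e13 - 23/24*e23
Answer: 4/3 + 5/12*e1 + 7/12*e2 + 1/6*e3 + 83/12*e12 + 31/24*e13 - 23/24*e23


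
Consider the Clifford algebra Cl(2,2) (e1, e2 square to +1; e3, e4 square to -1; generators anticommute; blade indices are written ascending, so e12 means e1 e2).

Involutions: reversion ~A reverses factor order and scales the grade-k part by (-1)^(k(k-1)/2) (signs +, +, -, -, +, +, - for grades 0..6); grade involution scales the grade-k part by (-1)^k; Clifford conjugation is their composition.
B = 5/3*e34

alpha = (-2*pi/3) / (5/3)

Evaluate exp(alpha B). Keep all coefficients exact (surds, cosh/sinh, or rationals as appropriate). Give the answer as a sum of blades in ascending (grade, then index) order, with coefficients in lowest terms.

B^2 = (5/3)^2*(e34)^2 = 25/9*(-1) = -25/9 (a basis 2-blade squares to minus the product of its generators' squares).
B^2 = -25/9 — the negative square puts this in the circular regime; l = 5/3, alpha*l = -2*pi/3, so exp(alpha B) = cos(-2*pi/3) + (sin(-2*pi/3)/(5/3))*B = -1/2 + (-3*sqrt(3)/10)*B.
Answer: -1/2 - sqrt(3)/2*e34


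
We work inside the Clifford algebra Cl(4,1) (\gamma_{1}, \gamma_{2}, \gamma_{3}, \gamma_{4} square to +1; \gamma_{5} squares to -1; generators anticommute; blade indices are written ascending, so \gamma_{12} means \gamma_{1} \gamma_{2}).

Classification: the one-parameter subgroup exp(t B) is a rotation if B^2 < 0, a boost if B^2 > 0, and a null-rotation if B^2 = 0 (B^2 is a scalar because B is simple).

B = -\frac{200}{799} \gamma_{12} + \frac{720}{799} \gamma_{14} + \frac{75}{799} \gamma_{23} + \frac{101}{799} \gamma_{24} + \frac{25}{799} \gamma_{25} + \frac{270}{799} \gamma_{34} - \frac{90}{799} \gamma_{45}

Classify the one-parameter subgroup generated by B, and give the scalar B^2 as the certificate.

B^2 term by term: the squares give (-\frac{200}{799})^2*(\gamma_{12})^2 + (\frac{720}{799})^2*(\gamma_{14})^2 + (\frac{75}{799})^2*(\gamma_{23})^2 + (\frac{101}{799})^2*(\gamma_{24})^2 + (\frac{25}{799})^2*(\gamma_{25})^2 + (\frac{270}{799})^2*(\gamma_{34})^2 + (-\frac{90}{799})^2*(\gamma_{45})^2 = \frac{40000}{638401}*(-1) + \frac{518400}{638401}*(-1) + \frac{5625}{638401}*(-1) + \frac{10201}{638401}*(-1) + \frac{625}{638401}*(+1) + \frac{72900}{638401}*(-1) + \frac{8100}{638401}*(+1) = -1 (each basis 2-blade squares to minus the product of its generators' squares); cross terms between blades sharing an index anticommute and cancel; the commuting (index-disjoint) pairs give grade-4 terms 2*c*c'*(blade product), which cancel blade by blade — \gamma_{1234}: -\frac{108000}{638401} + \frac{108000}{638401} = 0; \gamma_{1245}: \frac{36000}{638401} - \frac{36000}{638401} = 0; \gamma_{2345}: -\frac{13500}{638401} + \frac{13500}{638401} = 0 — confirming B is simple. So B^2 = -1.
Answer: rotation, certificate B^2 = -1. No conjugation can change B^2 = -1; the sign gives the class.


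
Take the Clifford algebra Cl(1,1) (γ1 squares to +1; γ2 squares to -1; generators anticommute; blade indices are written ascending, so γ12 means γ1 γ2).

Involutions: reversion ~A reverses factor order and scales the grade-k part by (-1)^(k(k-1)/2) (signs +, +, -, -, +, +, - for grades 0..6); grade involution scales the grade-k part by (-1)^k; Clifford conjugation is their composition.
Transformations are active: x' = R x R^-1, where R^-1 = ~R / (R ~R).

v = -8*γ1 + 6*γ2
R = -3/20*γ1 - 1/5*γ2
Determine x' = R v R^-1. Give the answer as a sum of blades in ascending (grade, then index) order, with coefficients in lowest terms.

~R = -3/20*γ1 - 1/5*γ2, and R ~R = -7/400, so R^-1 = ~R / (-7/400).
R v = 12/5 - 5/2*γ12
Answer: 344/7*γ1 + 342/7*γ2


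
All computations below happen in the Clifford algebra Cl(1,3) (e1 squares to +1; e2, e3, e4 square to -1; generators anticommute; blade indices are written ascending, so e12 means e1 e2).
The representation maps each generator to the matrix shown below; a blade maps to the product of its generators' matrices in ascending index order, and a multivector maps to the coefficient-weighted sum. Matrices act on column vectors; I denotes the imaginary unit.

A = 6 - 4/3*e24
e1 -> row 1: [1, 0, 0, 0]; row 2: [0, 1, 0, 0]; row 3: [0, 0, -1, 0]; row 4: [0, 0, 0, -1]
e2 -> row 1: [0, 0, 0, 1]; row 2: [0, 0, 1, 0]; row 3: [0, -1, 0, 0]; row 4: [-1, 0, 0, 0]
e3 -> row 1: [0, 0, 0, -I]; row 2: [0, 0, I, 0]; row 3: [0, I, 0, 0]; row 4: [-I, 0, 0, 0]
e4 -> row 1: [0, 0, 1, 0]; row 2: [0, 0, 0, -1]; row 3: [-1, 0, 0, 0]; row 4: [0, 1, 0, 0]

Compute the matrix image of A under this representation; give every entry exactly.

Bivector images (products of the table entries): rho(e24) = rho(e2)rho(e4) = row 1: [0, 1, 0, 0]; row 2: [-1, 0, 0, 0]; row 3: [0, 0, 0, 1]; row 4: [0, 0, -1, 0].
M = (6)*1 + (-4/3)*rho(e24), summed entrywise (1 is the identity matrix):
Answer: row 1: [6, -4/3, 0, 0]; row 2: [4/3, 6, 0, 0]; row 3: [0, 0, 6, -4/3]; row 4: [0, 0, 4/3, 6]


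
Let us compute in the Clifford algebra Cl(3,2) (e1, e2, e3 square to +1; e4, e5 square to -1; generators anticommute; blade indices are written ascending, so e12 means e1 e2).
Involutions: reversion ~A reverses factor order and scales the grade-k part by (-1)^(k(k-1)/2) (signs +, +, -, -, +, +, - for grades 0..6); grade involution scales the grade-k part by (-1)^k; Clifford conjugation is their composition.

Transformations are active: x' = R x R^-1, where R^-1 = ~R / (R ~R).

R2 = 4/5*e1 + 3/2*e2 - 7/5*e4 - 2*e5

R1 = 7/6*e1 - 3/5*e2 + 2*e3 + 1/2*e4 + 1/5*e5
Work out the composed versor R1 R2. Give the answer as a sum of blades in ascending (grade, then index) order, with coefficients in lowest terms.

Distribute over the terms of R2 (each basis-blade product reordered to ascending indices, repeated generators contracted through their squares):
R1 (4/5*e1) = 14/15 + 12/25*e12 - 8/5*e13 - 2/5*e14 - 4/25*e15
R1 (3/2*e2) = -9/10 + 7/4*e12 - 3*e23 - 3/4*e24 - 3/10*e25
R1 (-7/5*e4) = 7/10 - 49/30*e14 + 21/25*e24 - 14/5*e34 + 7/25*e45
R1 (-2*e5) = 2/5 - 7/3*e15 + 6/5*e25 - 4*e35 - e45
Summing the partial products and collecting blades:
Answer: 17/15 + 223/100*e12 - 8/5*e13 - 61/30*e14 - 187/75*e15 - 3*e23 + 9/100*e24 + 9/10*e25 - 14/5*e34 - 4*e35 - 18/25*e45


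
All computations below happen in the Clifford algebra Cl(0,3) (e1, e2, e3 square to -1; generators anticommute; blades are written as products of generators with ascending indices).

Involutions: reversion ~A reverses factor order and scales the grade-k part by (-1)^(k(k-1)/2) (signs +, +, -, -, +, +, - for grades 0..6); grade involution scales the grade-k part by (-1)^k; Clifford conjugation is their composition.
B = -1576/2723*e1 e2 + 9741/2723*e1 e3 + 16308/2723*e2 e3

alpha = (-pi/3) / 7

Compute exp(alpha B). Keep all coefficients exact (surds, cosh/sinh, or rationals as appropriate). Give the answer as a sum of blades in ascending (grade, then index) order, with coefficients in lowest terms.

B^2 term by term: the squares give (-1576/2723)^2*(e1 e2)^2 + (9741/2723)^2*(e1 e3)^2 + (16308/2723)^2*(e2 e3)^2 = 2483776/7414729*(-1) + 94887081/7414729*(-1) + 265950864/7414729*(-1) = -49 (each basis 2-blade squares to minus the product of its generators' squares); cross terms between blades sharing an index anticommute and cancel. So B^2 = -49.
B^2 = -49 — the negative square puts this in the circular regime; l = 7, alpha*l = -pi/3, so exp(alpha B) = cos(-pi/3) + (sin(-pi/3)/7)*B = 1/2 + (-sqrt(3)/14)*B.
Answer: 1/2 + 788*sqrt(3)/19061*e1 e2 - 9741*sqrt(3)/38122*e1 e3 - 8154*sqrt(3)/19061*e2 e3


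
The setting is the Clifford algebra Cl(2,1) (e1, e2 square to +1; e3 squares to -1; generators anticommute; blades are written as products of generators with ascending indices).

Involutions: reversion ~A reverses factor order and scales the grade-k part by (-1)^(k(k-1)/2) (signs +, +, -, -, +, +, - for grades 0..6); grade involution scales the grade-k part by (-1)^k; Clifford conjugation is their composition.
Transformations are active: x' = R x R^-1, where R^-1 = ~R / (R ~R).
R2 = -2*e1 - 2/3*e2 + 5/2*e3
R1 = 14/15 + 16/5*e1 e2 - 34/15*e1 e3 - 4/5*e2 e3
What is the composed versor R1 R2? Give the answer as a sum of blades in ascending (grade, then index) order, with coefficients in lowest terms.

Distribute over the terms of R2 (each basis-blade product reordered to ascending indices, repeated generators contracted through their squares):
R1 (-2*e1) = -28/15*e1 + 32/5*e2 - 68/15*e3 + 8/5*e1 e2 e3
R1 (-2/3*e2) = -32/15*e1 - 28/45*e2 - 8/15*e3 - 68/45*e1 e2 e3
R1 (5/2*e3) = 17/3*e1 + 2*e2 + 7/3*e3 + 8*e1 e2 e3
Summing the partial products and collecting blades:
Answer: 5/3*e1 + 70/9*e2 - 41/15*e3 + 364/45*e1 e2 e3


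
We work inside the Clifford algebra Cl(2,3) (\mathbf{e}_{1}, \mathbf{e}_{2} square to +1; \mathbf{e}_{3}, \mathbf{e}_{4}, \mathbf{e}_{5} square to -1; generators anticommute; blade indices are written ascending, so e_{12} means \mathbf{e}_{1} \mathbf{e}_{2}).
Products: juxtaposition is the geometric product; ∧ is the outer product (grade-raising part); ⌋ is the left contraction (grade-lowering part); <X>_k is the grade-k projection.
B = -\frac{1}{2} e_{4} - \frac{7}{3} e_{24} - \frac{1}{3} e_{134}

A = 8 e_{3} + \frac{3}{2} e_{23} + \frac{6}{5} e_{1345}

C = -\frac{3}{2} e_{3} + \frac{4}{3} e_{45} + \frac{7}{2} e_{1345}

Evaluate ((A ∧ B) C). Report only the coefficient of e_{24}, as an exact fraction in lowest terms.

step 1: -4 e_{34} + \frac{215}{12} e_{234}
step 2: 6 e_{4} + 14 e_{15} - \frac{215}{8} e_{24} + \frac{16}{3} e_{35} + \frac{1505}{24} e_{125} - \frac{215}{9} e_{235}
Answer: -\frac{215}{8}


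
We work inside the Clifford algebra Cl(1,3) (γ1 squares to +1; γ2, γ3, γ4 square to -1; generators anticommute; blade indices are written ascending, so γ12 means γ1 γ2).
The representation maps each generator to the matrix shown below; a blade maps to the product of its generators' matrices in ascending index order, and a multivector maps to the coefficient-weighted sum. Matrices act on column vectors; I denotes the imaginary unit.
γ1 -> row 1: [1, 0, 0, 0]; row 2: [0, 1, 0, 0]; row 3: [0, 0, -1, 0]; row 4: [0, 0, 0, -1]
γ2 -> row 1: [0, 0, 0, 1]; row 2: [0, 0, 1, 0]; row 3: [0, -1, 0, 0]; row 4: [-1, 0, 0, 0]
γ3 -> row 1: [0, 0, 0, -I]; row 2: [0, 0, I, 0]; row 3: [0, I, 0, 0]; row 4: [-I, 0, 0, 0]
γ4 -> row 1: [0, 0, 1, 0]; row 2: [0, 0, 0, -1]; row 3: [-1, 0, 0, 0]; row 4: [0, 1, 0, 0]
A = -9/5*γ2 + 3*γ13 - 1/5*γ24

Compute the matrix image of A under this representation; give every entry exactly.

Bivector images (products of the table entries): rho(γ13) = rho(γ1)rho(γ3) = row 1: [0, 0, 0, -I]; row 2: [0, 0, I, 0]; row 3: [0, -I, 0, 0]; row 4: [I, 0, 0, 0]; rho(γ24) = rho(γ2)rho(γ4) = row 1: [0, 1, 0, 0]; row 2: [-1, 0, 0, 0]; row 3: [0, 0, 0, 1]; row 4: [0, 0, -1, 0].
M = (-9/5)*rho(γ2) + (3)*rho(γ13) + (-1/5)*rho(γ24), summed entrywise:
Answer: row 1: [0, -1/5, 0, -9/5 - 3*I]; row 2: [1/5, 0, -9/5 + 3*I, 0]; row 3: [0, 9/5 - 3*I, 0, -1/5]; row 4: [9/5 + 3*I, 0, 1/5, 0]


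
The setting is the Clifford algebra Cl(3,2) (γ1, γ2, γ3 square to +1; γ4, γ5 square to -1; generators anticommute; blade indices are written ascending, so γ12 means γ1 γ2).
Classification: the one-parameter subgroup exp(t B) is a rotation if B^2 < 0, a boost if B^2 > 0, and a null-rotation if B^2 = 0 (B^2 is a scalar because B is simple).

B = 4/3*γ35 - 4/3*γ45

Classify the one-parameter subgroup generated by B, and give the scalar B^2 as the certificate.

B^2 term by term: the squares give (4/3)^2*(γ35)^2 + (-4/3)^2*(γ45)^2 = 16/9*(+1) + 16/9*(-1) = 0 (each basis 2-blade squares to minus the product of its generators' squares); cross terms between blades sharing an index anticommute and cancel. So B^2 = 0.
Answer: null-rotation, certificate B^2 = 0. The scalar 0 is the complete invariant here: its sign names the subgroup type.


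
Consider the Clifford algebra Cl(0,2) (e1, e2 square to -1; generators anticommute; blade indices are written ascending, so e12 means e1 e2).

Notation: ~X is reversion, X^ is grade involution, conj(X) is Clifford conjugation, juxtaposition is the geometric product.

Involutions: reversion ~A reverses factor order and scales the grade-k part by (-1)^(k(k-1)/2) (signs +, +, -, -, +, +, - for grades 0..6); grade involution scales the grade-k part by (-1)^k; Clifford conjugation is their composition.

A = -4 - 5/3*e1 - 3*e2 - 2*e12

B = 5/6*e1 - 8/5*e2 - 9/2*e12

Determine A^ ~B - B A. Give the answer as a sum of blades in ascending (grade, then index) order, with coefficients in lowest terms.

first term: 1117/90 + 209/30*e1 - 83/30*e2 - 139/6*e12
second term: -1117/90 - 409/30*e1 + 467/30*e2 + 77/6*e12
Answer: 1117/45 + 103/5*e1 - 55/3*e2 - 36*e12


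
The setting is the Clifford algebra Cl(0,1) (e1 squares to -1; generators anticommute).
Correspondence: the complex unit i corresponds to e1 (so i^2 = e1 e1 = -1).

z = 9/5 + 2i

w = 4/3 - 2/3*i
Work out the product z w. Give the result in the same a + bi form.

In blades: z = 9/5 + 2*e1, w = 4/3 - 2/3*e1.
Distribute z over w term by term (generator squares from the signature, products reordered to ascending indices): (9/5)*w = 12/5 - 6/5*e1; (2*e1)*w = 4/3 + 8/3*e1.
Sum: 56/15 + 22/15*e1; translating back through the correspondence:
Answer: 56/15 + 22/15*i


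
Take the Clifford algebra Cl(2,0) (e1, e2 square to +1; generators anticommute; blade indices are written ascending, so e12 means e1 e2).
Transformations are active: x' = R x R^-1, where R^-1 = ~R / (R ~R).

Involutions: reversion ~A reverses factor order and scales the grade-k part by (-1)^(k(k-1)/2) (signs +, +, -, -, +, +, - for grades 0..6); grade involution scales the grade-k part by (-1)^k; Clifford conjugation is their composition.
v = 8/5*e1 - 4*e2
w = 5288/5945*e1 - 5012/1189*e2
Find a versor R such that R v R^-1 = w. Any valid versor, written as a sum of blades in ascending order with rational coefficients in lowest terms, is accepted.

Key observation: q(v) = q(w) = 464/25 (sandwiches preserve the norm), so R = v + w = 2960/1189*e1 - 9768/1189*e2 works whenever it is invertible — the component of v along it is kept and (v - w)/2 reverses, sending v to w.
Answer: 2960/1189*e1 - 9768/1189*e2


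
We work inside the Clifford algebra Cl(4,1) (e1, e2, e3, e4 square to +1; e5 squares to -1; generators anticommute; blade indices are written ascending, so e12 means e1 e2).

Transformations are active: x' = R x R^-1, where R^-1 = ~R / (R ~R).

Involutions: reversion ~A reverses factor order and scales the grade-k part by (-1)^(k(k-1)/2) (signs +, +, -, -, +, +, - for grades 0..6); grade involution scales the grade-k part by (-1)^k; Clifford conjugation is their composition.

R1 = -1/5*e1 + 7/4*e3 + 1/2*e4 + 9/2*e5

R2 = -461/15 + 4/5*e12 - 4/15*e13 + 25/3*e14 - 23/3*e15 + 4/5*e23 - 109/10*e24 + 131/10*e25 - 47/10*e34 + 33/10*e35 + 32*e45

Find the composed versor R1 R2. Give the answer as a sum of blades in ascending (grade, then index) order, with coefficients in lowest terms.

Distribute over the terms of R1 (each basis-blade product reordered to ascending indices, repeated generators contracted through their squares):
(-1/5*e1) R2 = 461/75*e1 - 4/25*e2 + 4/75*e3 - 5/3*e4 + 23/15*e5 - 4/25*e123 + 109/50*e124 - 131/50*e125 + 47/50*e134 - 33/50*e135 - 32/5*e145
(7/4*e3) R2 = 7/15*e1 - 7/5*e2 - 3227/60*e3 - 329/40*e4 + 231/40*e5 + 7/5*e123 - 175/12*e134 + 161/12*e135 + 763/40*e234 - 917/40*e235 + 56*e345
(1/2*e4) R2 = -25/6*e1 + 109/20*e2 + 47/20*e3 - 461/30*e4 + 16*e5 + 2/5*e124 - 2/15*e134 + 23/6*e145 + 2/5*e234 - 131/20*e245 - 33/20*e345
(9/2*e5) R2 = -69/2*e1 + 1179/20*e2 + 297/20*e3 + 144*e4 - 1383/10*e5 + 18/5*e125 - 6/5*e135 + 75/2*e145 + 18/5*e235 - 981/20*e245 - 423/20*e345
Summing the partial products and collecting blades:
Answer: -2404/75*e1 + 1571/25*e2 - 3653/100*e3 + 14249/120*e4 - 13799/120*e5 + 31/25*e123 + 129/50*e124 + 49/50*e125 - 4133/300*e134 + 3467/300*e135 + 524/15*e145 + 779/40*e234 - 773/40*e235 - 278/5*e245 + 166/5*e345


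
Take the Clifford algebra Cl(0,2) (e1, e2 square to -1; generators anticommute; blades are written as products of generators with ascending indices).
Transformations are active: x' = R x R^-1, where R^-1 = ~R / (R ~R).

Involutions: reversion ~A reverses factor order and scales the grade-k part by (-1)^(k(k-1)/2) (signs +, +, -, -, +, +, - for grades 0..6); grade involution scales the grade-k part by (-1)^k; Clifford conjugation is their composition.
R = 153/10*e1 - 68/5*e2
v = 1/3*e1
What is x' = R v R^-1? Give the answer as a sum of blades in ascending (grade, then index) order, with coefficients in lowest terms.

~R = 153/10*e1 - 68/5*e2, and R ~R = -8381/20, so R^-1 = ~R / (-8381/20).
R v = -51/10 + 68/15*e1 e2
Answer: 17/435*e1 - 48/145*e2


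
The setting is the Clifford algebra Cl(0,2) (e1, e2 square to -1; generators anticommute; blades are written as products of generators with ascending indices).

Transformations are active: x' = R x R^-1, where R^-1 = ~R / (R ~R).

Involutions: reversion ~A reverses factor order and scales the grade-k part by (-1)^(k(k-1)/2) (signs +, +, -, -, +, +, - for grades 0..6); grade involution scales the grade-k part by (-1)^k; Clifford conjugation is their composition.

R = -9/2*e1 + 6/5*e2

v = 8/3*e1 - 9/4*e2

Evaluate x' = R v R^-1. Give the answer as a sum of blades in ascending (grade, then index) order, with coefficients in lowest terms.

~R = -9/2*e1 + 6/5*e2, and R ~R = -2169/100, so R^-1 = ~R / (-2169/100).
R v = 147/10 + 277/40*e1 e2
Answer: 2482/723*e1 + 601/964*e2


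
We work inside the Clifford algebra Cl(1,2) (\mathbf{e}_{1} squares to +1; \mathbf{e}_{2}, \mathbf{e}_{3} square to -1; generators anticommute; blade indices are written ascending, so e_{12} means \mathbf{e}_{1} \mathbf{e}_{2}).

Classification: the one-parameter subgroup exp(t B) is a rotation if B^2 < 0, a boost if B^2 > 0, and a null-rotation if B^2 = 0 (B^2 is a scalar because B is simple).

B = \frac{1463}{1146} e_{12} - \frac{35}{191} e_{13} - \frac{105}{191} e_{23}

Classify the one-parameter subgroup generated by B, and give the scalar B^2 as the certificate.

B^2 term by term: the squares give (\frac{1463}{1146})^2*(e_{12})^2 + (-\frac{35}{191})^2*(e_{13})^2 + (-\frac{105}{191})^2*(e_{23})^2 = \frac{2140369}{1313316}*(+1) + \frac{1225}{36481}*(+1) + \frac{11025}{36481}*(-1) = \frac{49}{36} (each basis 2-blade squares to minus the product of its generators' squares); cross terms between blades sharing an index anticommute and cancel. So B^2 = \frac{49}{36}.
Answer: boost, certificate B^2 = \frac{49}{36}. Note: conjugating B changes its blade decomposition but never the scalar B^2 = \frac{49}{36}, whose sign settles the classification.


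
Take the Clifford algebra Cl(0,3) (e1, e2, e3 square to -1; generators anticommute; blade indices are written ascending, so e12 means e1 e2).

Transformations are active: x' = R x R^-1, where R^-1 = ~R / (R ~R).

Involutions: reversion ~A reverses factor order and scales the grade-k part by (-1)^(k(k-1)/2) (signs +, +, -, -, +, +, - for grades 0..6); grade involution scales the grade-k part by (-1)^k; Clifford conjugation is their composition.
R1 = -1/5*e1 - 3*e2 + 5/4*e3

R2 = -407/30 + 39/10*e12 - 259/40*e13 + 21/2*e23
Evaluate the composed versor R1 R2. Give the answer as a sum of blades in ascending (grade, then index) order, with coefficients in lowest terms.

Distribute over the terms of R1 (each basis-blade product reordered to ascending indices, repeated generators contracted through their squares):
(-1/5*e1) R2 = 407/150*e1 + 39/50*e2 - 259/200*e3 - 21/10*e123
(-3*e2) R2 = -117/10*e1 + 407/10*e2 + 63/2*e3 - 777/40*e123
(5/4*e3) R2 = -259/32*e1 + 105/8*e2 - 407/24*e3 + 39/8*e123
Summing the partial products and collecting blades:
Answer: -40993/2400*e1 + 10921/200*e2 + 1987/150*e3 - 333/20*e123


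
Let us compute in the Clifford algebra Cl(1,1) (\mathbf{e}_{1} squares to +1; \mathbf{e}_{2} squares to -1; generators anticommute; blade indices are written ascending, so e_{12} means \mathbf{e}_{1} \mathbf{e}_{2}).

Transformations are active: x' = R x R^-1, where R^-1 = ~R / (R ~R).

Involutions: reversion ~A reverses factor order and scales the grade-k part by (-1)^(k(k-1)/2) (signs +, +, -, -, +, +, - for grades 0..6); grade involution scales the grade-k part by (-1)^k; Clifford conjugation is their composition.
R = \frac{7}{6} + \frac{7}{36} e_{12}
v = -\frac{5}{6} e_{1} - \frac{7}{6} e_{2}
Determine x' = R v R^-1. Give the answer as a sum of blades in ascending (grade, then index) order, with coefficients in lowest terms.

~R = \frac{7}{6} - \frac{7}{36} e_{12}, and R ~R = \frac{1715}{1296}, so R^-1 = ~R / (\frac{1715}{1296}).
R v = -\frac{161}{216} e_{1} - \frac{259}{216} e_{2}
Answer: -\frac{101}{210} e_{1} - \frac{199}{210} e_{2}


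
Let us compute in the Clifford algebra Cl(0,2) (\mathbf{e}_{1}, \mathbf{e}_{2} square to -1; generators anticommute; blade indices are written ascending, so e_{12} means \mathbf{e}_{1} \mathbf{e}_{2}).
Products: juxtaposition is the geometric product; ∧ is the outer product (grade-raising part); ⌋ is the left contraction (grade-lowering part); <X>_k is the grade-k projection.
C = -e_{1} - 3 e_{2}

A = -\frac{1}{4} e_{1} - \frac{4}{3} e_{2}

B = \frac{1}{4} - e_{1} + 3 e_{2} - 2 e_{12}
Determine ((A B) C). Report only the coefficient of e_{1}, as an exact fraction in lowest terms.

step 1: \frac{15}{4} + \frac{125}{48} e_{1} - \frac{5}{6} e_{2} - \frac{25}{12} e_{12}
step 2: \frac{5}{48} - 10 e_{1} - \frac{55}{6} e_{2} - \frac{415}{48} e_{12}
Answer: -10


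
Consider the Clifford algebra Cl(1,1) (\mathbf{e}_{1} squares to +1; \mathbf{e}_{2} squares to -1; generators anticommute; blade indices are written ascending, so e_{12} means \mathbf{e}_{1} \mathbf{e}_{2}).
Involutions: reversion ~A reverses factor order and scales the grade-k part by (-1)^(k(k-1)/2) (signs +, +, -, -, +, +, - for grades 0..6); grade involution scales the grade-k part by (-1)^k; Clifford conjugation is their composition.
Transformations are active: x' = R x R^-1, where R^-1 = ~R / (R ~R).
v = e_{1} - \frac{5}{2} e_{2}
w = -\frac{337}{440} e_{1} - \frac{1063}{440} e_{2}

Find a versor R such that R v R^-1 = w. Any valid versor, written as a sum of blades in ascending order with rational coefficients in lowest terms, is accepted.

Why this works: both vectors square to -\frac{21}{4}, so q(v) = q(w) and R = v + w = \frac{103}{440} e_{1} - \frac{2163}{440} e_{2} carries v to w — its own direction survives, the complement (v - w)/2 flips.
Answer: \frac{103}{440} e_{1} - \frac{2163}{440} e_{2}


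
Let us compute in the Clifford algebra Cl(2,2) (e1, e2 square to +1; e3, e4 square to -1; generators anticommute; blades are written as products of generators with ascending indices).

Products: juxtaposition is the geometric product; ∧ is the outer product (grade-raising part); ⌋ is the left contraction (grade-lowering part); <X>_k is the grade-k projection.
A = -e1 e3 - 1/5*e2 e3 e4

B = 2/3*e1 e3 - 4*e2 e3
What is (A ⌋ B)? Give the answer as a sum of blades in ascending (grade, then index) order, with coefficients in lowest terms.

step 1: -2/3
Answer: -2/3


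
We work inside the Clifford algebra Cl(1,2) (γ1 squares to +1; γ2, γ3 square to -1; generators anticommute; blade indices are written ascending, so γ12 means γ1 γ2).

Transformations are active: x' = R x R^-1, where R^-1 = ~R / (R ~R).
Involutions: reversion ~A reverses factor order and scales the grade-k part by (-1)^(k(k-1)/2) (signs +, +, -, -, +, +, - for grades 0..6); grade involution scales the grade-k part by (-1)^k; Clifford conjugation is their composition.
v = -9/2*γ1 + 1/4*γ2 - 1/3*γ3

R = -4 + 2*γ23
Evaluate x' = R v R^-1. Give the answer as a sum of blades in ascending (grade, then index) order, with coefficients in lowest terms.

~R = -4 - 2*γ23, and R ~R = 20, so R^-1 = ~R / (20).
R v = 18*γ1 - 1/3*γ2 + 11/6*γ3 - 9*γ123
Answer: -9/2*γ1 - 7/60*γ2 - 2/5*γ3


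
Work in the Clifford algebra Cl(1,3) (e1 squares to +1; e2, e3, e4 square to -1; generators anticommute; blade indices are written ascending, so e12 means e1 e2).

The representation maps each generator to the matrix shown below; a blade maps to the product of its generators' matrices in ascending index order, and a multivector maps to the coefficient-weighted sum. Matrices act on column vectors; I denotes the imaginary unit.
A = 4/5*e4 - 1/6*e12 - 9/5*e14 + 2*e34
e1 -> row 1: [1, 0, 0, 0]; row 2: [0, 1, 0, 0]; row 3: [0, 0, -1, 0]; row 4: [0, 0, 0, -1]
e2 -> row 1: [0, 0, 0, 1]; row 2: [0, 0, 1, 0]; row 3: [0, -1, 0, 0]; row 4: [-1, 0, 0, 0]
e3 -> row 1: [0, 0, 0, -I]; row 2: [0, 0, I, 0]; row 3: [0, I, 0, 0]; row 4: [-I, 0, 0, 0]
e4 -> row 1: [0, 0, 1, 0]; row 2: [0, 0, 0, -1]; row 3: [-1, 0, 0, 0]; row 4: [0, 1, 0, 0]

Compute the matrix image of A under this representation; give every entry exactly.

Bivector images (products of the table entries): rho(e12) = rho(e1)rho(e2) = row 1: [0, 0, 0, 1]; row 2: [0, 0, 1, 0]; row 3: [0, 1, 0, 0]; row 4: [1, 0, 0, 0]; rho(e14) = rho(e1)rho(e4) = row 1: [0, 0, 1, 0]; row 2: [0, 0, 0, -1]; row 3: [1, 0, 0, 0]; row 4: [0, -1, 0, 0]; rho(e34) = rho(e3)rho(e4) = row 1: [0, -I, 0, 0]; row 2: [-I, 0, 0, 0]; row 3: [0, 0, 0, -I]; row 4: [0, 0, -I, 0].
M = (4/5)*rho(e4) + (-1/6)*rho(e12) + (-9/5)*rho(e14) + (2)*rho(e34), summed entrywise:
Answer: row 1: [0, -2*I, -1, -1/6]; row 2: [-2*I, 0, -1/6, 1]; row 3: [-13/5, -1/6, 0, -2*I]; row 4: [-1/6, 13/5, -2*I, 0]
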